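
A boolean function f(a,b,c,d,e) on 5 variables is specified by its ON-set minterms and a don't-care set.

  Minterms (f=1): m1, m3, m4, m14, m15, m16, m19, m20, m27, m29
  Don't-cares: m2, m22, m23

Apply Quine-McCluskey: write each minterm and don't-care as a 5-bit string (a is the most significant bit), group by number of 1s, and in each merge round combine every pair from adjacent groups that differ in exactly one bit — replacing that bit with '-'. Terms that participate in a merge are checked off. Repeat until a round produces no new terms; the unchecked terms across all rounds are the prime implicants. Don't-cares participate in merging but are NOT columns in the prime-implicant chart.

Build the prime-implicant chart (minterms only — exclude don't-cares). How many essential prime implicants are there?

6

Round 0: 00001✓ 00010✓ 00011✓ 00100✓ 01110✓ 01111✓ 10000✓ 10011✓ 10100✓ 10110✓ 10111✓ 11011✓ 11101
Round 1: -0011 -0100 000-1 0001- 0111- 1-011 10-00 10-11 101-0 1011-
PIs = {-0011, -0100, 000-1, 0001-, 0111-, 1-011, 10-00, 10-11, 101-0, 1011-, 11101}
Coverage chart:
  m1: 000-1 ←essential
  m3: -0011,000-1,0001-
  m4: -0100 ←essential
  m14: 0111- ←essential
  m15: 0111- ←essential
  m16: 10-00 ←essential
  m19: -0011,1-011,10-11
  m20: -0100,10-00,101-0
  m27: 1-011 ←essential
  m29: 11101 ←essential
Essential: -0100, 000-1, 0111-, 1-011, 10-00, 11101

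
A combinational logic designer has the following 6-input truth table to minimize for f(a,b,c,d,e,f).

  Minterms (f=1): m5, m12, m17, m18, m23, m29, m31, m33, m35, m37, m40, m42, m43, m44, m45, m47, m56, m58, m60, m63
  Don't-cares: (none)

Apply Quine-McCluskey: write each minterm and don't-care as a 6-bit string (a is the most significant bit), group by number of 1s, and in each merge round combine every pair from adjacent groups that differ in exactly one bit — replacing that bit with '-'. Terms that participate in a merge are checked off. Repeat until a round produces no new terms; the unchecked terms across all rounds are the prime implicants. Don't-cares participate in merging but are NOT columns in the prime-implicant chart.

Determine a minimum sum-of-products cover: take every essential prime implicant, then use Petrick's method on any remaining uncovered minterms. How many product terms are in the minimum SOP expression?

Round 0: 000101✓ 001100✓ 010001 010010 010111✓ 011101✓ 011111✓ 100001✓ 100011✓ 100101✓ 101000✓ 101010✓ 101011✓ 101100✓ 101101✓ 101111✓ 111000✓ 111010✓ 111100✓ 111111✓
Round 1: -00101 -01100 -11111 01-111 0111-1 1-1000✓ 1-1010✓ 1-1100✓ 1-1111 10-011 10-101 100-01 1000-1 101-00✓ 101-11 1010-0✓ 10101- 1011-1 10110- 111-00✓ 1110-0✓
Round 2: 1-1-00 1-10-0
PIs = {-00101, -01100, -11111, 01-111, 010001, 010010, 0111-1, 1-1-00, 1-10-0, 1-1111, 10-011, 10-101, 100-01, 1000-1, 101-11, 10101-, 1011-1, 10110-}
Coverage chart:
  m5: -00101 ←essential
  m12: -01100 ←essential
  m17: 010001 ←essential
  m18: 010010 ←essential
  m23: 01-111 ←essential
  m29: 0111-1 ←essential
  m31: -11111,01-111,0111-1
  m33: 100-01,1000-1
  m35: 10-011,1000-1
  m37: -00101,10-101,100-01
  m40: 1-1-00,1-10-0
  m42: 1-10-0,10101-
  m43: 10-011,101-11,10101-
  m44: -01100,1-1-00,10110-
  m45: 10-101,1011-1,10110-
  m47: 1-1111,101-11,1011-1
  m56: 1-1-00,1-10-0
  m58: 1-10-0 ←essential
  m60: 1-1-00 ←essential
  m63: -11111,1-1111
Essential: -00101, -01100, 01-111, 010001, 010010, 0111-1, 1-1-00, 1-10-0
Petrick residual → -11111, 10-011, 100-01, 1011-1
Min cover (12 terms): b'c'de'f + b'cde'f' + bcdef + a'bdef + a'bc'd'e'f + a'bc'd'ef' + a'bcdf + ace'f' + acd'f' + ab'd'ef + ab'c'e'f + ab'cdf

12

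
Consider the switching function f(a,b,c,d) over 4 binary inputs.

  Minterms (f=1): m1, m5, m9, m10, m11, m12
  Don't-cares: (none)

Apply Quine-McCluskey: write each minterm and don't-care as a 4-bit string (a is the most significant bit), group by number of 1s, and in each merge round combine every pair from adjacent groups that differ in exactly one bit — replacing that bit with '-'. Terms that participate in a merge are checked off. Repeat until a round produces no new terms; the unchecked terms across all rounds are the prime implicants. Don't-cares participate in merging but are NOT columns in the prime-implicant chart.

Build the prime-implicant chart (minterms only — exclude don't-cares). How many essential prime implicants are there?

3

size-2^0 implicants → 0001(✓)  0101(✓)  1001(✓)  1010(✓)  1011(✓)  1100
size-2^1 implicants → -001  0-01  10-1  101-
Unchecked terms (primes): -001, 0-01, 10-1, 101-, 1100
Minterm coverage:
  m1 ⊆ -001,0-01
  m5 ⊆ 0-01 [E]
  m9 ⊆ -001,10-1
  m10 ⊆ 101- [E]
  m11 ⊆ 10-1,101-
  m12 ⊆ 1100 [E]
E = {0-01, 101-, 1100}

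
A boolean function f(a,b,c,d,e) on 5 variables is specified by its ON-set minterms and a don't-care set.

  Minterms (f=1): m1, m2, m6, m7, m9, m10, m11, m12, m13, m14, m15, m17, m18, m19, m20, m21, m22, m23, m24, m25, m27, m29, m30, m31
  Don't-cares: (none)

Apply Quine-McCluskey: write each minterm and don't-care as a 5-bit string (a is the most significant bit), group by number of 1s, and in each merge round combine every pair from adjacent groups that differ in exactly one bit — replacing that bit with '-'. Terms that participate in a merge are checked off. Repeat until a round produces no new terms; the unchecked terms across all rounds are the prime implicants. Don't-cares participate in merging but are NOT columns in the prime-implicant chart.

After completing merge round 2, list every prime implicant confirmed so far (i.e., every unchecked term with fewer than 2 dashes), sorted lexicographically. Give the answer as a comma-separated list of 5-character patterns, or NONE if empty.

[col 0] 00001*, 00010*, 00110*, 00111*, 01001*, 01010*, 01011*, 01100*, 01101*, 01110*, 01111*, 10001*, 10010*, 10011*, 10100*, 10101*, 10110*, 10111*, 11000*, 11001*, 11011*, 11101*, 11110*, 11111*
[col 1] -0001*, -0010*, -0110*, -0111*, -1001*, -1011*, -1101*, -1110*, -1111*, 0-001*, 0-010*, 0-110*, 0-111*, 00-10*, 0011-*, 01-01*, 01-10*, 01-11*, 010-1*, 0101-*, 011-0*, 011-1*, 0110-*, 0111-*, 1-001*, 1-011*, 1-101*, 1-110*, 1-111*, 10-01*, 10-10*, 10-11*, 100-1*, 1001-*, 101-0*, 101-1*, 1010-*, 1011-*, 11-01*, 11-11*, 110-1*, 1100-, 111-1*, 1111-*
[col 2] --001, --110*, --111*, -0-10, -011-*, -1-01*, -1-11*, -10-1*, -11-1*, -111-*, 0--10, 0-11-*, 01--1*, 01-1-, 011--, 1--01*, 1--11*, 1-0-1*, 1-1-1*, 1-11-*, 10--1*, 10-1-, 101--, 11--1*
[col 3] --11-, -1--1, 1---1
Prime implicants: --001, --11-, -0-10, -1--1, 0--10, 01-1-, 011--, 1---1, 10-1-, 101--, 1100-

1100-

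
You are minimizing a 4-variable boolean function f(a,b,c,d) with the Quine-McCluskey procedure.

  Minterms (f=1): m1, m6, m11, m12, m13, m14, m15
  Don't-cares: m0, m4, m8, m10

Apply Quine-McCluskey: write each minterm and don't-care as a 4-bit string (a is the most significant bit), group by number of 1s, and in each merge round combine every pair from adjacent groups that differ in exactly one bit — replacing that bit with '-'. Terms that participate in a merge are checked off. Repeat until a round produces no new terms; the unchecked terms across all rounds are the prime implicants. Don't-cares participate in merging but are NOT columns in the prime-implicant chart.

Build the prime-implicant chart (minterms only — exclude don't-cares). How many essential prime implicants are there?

4

[col 0] 0000*, 0001*, 0100*, 0110*, 1000*, 1010*, 1011*, 1100*, 1101*, 1110*, 1111*
[col 1] -000*, -100*, -110*, 0-00*, 000-, 01-0*, 1-00*, 1-10*, 1-11*, 10-0*, 101-*, 11-0*, 11-1*, 110-*, 111-*
[col 2] --00, -1-0, 1--0, 1-1-, 11--
Prime implicants: --00, -1-0, 000-, 1--0, 1-1-, 11--
PI chart (minterm → PIs covering it):
  1 | 000-  (sole → essential)
  6 | -1-0  (sole → essential)
  11 | 1-1-  (sole → essential)
  12 | --00,-1-0,1--0,11--
  13 | 11--  (sole → essential)
  14 | -1-0,1--0,1-1-,11--
  15 | 1-1-,11--
Essential prime implicants: -1-0, 000-, 1-1-, 11--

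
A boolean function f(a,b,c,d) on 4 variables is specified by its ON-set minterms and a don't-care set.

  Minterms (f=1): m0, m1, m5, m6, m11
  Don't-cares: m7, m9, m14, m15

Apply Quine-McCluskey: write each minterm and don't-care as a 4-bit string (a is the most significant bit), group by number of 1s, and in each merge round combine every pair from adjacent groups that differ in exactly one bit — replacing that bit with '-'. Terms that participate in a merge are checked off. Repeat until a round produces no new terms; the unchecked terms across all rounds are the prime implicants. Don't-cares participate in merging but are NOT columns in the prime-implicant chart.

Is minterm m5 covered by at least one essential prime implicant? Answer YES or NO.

NO

size-2^0 implicants → 0000(✓)  0001(✓)  0101(✓)  0110(✓)  0111(✓)  1001(✓)  1011(✓)  1110(✓)  1111(✓)
size-2^1 implicants → -001  -110(✓)  -111(✓)  0-01  000-  01-1  011-(✓)  1-11  10-1  111-(✓)
size-2^2 implicants → -11-
Unchecked terms (primes): -001, -11-, 0-01, 000-, 01-1, 1-11, 10-1
Minterm coverage:
  m0 ⊆ 000- [E]
  m1 ⊆ -001,0-01,000-
  m5 ⊆ 0-01,01-1
  m6 ⊆ -11- [E]
  m11 ⊆ 1-11,10-1
E = {-11-, 000-}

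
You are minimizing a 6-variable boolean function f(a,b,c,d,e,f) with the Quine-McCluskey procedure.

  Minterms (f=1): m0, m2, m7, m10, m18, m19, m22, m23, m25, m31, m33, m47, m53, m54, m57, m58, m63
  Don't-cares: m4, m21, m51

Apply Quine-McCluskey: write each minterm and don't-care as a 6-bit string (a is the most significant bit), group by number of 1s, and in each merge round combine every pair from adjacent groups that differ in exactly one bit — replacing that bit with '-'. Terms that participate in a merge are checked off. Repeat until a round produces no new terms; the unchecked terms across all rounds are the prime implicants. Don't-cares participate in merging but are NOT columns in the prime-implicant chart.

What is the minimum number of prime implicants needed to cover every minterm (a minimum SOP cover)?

11

Round 0: 000000✓ 000010✓ 000100✓ 000111✓ 001010✓ 010010✓ 010011✓ 010101✓ 010110✓ 010111✓ 011001✓ 011111✓ 100001 101111✓ 110011✓ 110101✓ 110110✓ 111001✓ 111010 111111✓
Round 1: -10011 -10101 -10110 -11001 -11111 0-0010 0-0111 00-010 000-00 0000-0 01-111 010-10✓ 010-11✓ 01001-✓ 0101-1 01011-✓ 1-1111
Round 2: 010-1-
PIs = {-10011, -10101, -10110, -11001, -11111, 0-0010, 0-0111, 00-010, 000-00, 0000-0, 01-111, 010-1-, 0101-1, 1-1111, 100001, 111010}
Coverage chart:
  m0: 000-00,0000-0
  m2: 0-0010,00-010,0000-0
  m7: 0-0111 ←essential
  m10: 00-010 ←essential
  m18: 0-0010,010-1-
  m19: -10011,010-1-
  m22: -10110,010-1-
  m23: 0-0111,01-111,010-1-,0101-1
  m25: -11001 ←essential
  m31: -11111,01-111
  m33: 100001 ←essential
  m47: 1-1111 ←essential
  m53: -10101 ←essential
  m54: -10110 ←essential
  m57: -11001 ←essential
  m58: 111010 ←essential
  m63: -11111,1-1111
Essential: -10101, -10110, -11001, 0-0111, 00-010, 1-1111, 100001, 111010
Petrick residual → -11111, 000-00, 010-1-
Min cover (11 terms): bc'de'f + bc'def' + bcd'e'f + bcdef + a'c'def + a'b'd'ef' + a'b'c'e'f' + a'bc'e + acdef + ab'c'd'e'f + abcd'ef'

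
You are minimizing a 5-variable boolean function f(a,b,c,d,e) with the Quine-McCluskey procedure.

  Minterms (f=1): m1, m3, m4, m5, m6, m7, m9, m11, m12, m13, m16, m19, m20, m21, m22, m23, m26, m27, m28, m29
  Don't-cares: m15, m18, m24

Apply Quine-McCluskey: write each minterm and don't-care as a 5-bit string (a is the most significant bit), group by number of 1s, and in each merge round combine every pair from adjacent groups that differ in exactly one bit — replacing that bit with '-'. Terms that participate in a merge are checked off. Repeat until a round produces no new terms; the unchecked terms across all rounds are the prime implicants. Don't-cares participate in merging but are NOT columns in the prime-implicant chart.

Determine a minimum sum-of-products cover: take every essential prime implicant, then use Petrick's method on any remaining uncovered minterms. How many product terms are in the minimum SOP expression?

5

Round 0: 00001✓ 00011✓ 00100✓ 00101✓ 00110✓ 00111✓ 01001✓ 01011✓ 01100✓ 01101✓ 01111✓ 10000✓ 10010✓ 10011✓ 10100✓ 10101✓ 10110✓ 10111✓ 11000✓ 11010✓ 11011✓ 11100✓ 11101✓
Round 1: -0011✓ -0100✓ -0101✓ -0110✓ -0111✓ -1011✓ -1100✓ -1101✓ 0-001✓ 0-011✓ 0-100✓ 0-101✓ 0-111✓ 00-01✓ 00-11✓ 000-1✓ 001-0✓ 001-1✓ 0010-✓ 0011-✓ 01-01✓ 01-11✓ 010-1✓ 011-1✓ 0110-✓ 1-000✓ 1-010✓ 1-011✓ 1-100✓ 1-101✓ 10-00✓ 10-10✓ 10-11✓ 100-0✓ 1001-✓ 101-0✓ 101-1✓ 1010-✓ 1011-✓ 11-00✓ 110-0✓ 1101-✓ 1110-✓
Round 2: --011 --100✓ --101✓ -0-11 -01-0✓ -01-1✓ -010-✓ -011-✓ -110-✓ 0--01✓ 0--11✓ 0-0-1✓ 0-1-1✓ 0-10-✓ 00--1✓ 001--✓ 01--1✓ 1--00 1-0-0 1-01- 1-10-✓ 10--0 10-1- 101--✓
Round 3: --10- -01-- 0---1
PIs = {--011, --10-, -0-11, -01--, 0---1, 1--00, 1-0-0, 1-01-, 10--0, 10-1-}
Coverage chart:
  m1: 0---1 ←essential
  m3: --011,-0-11,0---1
  m4: --10-,-01--
  m5: --10-,-01--,0---1
  m6: -01-- ←essential
  m7: -0-11,-01--,0---1
  m9: 0---1 ←essential
  m11: --011,0---1
  m12: --10- ←essential
  m13: --10-,0---1
  m16: 1--00,1-0-0,10--0
  m19: --011,-0-11,1-01-,10-1-
  m20: --10-,-01--,1--00,10--0
  m21: --10-,-01--
  m22: -01--,10--0,10-1-
  m23: -0-11,-01--,10-1-
  m26: 1-0-0,1-01-
  m27: --011,1-01-
  m28: --10-,1--00
  m29: --10- ←essential
Essential: --10-, -01--, 0---1
Petrick residual → --011, 1-0-0
Min cover (5 terms): c'de + cd' + b'c + a'e + ac'e'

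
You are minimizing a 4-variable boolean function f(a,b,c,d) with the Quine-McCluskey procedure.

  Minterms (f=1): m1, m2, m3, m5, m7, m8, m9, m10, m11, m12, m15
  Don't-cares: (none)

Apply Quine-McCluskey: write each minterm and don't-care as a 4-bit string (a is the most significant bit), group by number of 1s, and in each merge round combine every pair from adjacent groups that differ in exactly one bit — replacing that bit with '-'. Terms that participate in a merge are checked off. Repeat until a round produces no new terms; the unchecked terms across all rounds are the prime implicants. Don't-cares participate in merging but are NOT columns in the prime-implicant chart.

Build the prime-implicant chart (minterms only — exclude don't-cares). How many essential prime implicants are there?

4

[col 0] 0001*, 0010*, 0011*, 0101*, 0111*, 1000*, 1001*, 1010*, 1011*, 1100*, 1111*
[col 1] -001*, -010*, -011*, -111*, 0-01*, 0-11*, 00-1*, 001-*, 01-1*, 1-00, 1-11*, 10-0*, 10-1*, 100-*, 101-*
[col 2] --11, -0-1, -01-, 0--1, 10--
Prime implicants: --11, -0-1, -01-, 0--1, 1-00, 10--
PI chart (minterm → PIs covering it):
  1 | -0-1,0--1
  2 | -01-  (sole → essential)
  3 | --11,-0-1,-01-,0--1
  5 | 0--1  (sole → essential)
  7 | --11,0--1
  8 | 1-00,10--
  9 | -0-1,10--
  10 | -01-,10--
  11 | --11,-0-1,-01-,10--
  12 | 1-00  (sole → essential)
  15 | --11  (sole → essential)
Essential prime implicants: --11, -01-, 0--1, 1-00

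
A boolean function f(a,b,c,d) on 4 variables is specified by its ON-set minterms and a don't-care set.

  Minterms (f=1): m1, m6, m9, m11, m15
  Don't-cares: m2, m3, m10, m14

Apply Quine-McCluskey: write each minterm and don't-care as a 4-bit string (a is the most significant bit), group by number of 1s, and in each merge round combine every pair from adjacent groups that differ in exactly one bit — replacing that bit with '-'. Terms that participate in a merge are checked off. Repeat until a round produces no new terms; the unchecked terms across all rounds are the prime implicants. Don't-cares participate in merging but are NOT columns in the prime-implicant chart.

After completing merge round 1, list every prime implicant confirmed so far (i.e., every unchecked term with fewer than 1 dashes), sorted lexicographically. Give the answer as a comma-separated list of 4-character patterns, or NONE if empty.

[col 0] 0001*, 0010*, 0011*, 0110*, 1001*, 1010*, 1011*, 1110*, 1111*
[col 1] -001*, -010*, -011*, -110*, 0-10*, 00-1*, 001-*, 1-10*, 1-11*, 10-1*, 101-*, 111-*
[col 2] --10, -0-1, -01-, 1-1-
Prime implicants: --10, -0-1, -01-, 1-1-

NONE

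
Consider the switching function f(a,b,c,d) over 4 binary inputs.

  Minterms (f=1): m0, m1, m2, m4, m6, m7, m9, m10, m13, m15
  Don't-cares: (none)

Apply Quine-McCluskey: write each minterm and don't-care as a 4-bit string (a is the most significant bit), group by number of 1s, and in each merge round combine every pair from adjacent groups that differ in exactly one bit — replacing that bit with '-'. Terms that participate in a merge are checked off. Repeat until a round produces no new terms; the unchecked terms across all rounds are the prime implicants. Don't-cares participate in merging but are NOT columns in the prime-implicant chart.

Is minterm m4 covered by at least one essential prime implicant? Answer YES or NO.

[col 0] 0000*, 0001*, 0010*, 0100*, 0110*, 0111*, 1001*, 1010*, 1101*, 1111*
[col 1] -001, -010, -111, 0-00*, 0-10*, 00-0*, 000-, 01-0*, 011-, 1-01, 11-1
[col 2] 0--0
Prime implicants: -001, -010, -111, 0--0, 000-, 011-, 1-01, 11-1
PI chart (minterm → PIs covering it):
  0 | 0--0,000-
  1 | -001,000-
  2 | -010,0--0
  4 | 0--0  (sole → essential)
  6 | 0--0,011-
  7 | -111,011-
  9 | -001,1-01
  10 | -010  (sole → essential)
  13 | 1-01,11-1
  15 | -111,11-1
Essential prime implicants: -010, 0--0

YES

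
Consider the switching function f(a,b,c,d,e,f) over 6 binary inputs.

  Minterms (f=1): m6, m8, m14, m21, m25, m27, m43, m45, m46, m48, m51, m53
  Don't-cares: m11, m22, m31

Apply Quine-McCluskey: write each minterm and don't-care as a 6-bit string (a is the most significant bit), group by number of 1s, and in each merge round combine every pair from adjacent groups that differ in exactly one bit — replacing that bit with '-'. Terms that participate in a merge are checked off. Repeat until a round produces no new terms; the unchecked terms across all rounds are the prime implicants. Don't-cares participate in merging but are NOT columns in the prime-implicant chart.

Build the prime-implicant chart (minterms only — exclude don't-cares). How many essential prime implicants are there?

8

[col 0] 000110*, 001000, 001011*, 001110*, 010101*, 010110*, 011001*, 011011*, 011111*, 101011*, 101101, 101110*, 110000, 110011, 110101*
[col 1] -01011, -01110, -10101, 0-0110, 0-1011, 00-110, 011-11, 0110-1
Prime implicants: -01011, -01110, -10101, 0-0110, 0-1011, 00-110, 001000, 011-11, 0110-1, 101101, 110000, 110011
PI chart (minterm → PIs covering it):
  6 | 0-0110,00-110
  8 | 001000  (sole → essential)
  14 | -01110,00-110
  21 | -10101  (sole → essential)
  25 | 0110-1  (sole → essential)
  27 | 0-1011,011-11,0110-1
  43 | -01011  (sole → essential)
  45 | 101101  (sole → essential)
  46 | -01110  (sole → essential)
  48 | 110000  (sole → essential)
  51 | 110011  (sole → essential)
  53 | -10101  (sole → essential)
Essential prime implicants: -01011, -01110, -10101, 001000, 0110-1, 101101, 110000, 110011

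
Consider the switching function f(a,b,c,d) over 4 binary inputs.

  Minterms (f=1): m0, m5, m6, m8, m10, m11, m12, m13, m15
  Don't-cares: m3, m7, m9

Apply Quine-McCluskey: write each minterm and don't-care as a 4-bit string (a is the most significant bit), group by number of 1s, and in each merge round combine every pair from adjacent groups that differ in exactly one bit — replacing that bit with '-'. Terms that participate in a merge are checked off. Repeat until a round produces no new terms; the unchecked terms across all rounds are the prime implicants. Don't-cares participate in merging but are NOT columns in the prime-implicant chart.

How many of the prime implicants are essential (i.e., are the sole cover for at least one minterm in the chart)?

5

[col 0] 0000*, 0011*, 0101*, 0110*, 0111*, 1000*, 1001*, 1010*, 1011*, 1100*, 1101*, 1111*
[col 1] -000, -011*, -101*, -111*, 0-11*, 01-1*, 011-, 1-00*, 1-01*, 1-11*, 10-0*, 10-1*, 100-*, 101-*, 11-1*, 110-*
[col 2] --11, -1-1, 1--1, 1-0-, 10--
Prime implicants: --11, -000, -1-1, 011-, 1--1, 1-0-, 10--
PI chart (minterm → PIs covering it):
  0 | -000  (sole → essential)
  5 | -1-1  (sole → essential)
  6 | 011-  (sole → essential)
  8 | -000,1-0-,10--
  10 | 10--  (sole → essential)
  11 | --11,1--1,10--
  12 | 1-0-  (sole → essential)
  13 | -1-1,1--1,1-0-
  15 | --11,-1-1,1--1
Essential prime implicants: -000, -1-1, 011-, 1-0-, 10--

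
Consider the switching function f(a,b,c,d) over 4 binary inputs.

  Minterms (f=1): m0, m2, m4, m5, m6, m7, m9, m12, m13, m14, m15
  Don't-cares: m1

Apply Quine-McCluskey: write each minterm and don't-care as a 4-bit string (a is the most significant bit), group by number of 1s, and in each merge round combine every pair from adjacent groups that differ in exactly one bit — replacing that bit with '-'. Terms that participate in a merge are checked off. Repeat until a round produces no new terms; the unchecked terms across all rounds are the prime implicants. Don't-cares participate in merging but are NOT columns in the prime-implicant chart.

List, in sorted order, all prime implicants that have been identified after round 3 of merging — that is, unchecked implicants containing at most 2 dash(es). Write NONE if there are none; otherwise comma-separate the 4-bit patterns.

--01, 0--0, 0-0-

[col 0] 0000*, 0001*, 0010*, 0100*, 0101*, 0110*, 0111*, 1001*, 1100*, 1101*, 1110*, 1111*
[col 1] -001*, -100*, -101*, -110*, -111*, 0-00*, 0-01*, 0-10*, 00-0*, 000-*, 01-0*, 01-1*, 010-*, 011-*, 1-01*, 11-0*, 11-1*, 110-*, 111-*
[col 2] --01, -1-0*, -1-1*, -10-*, -11-*, 0--0, 0-0-, 01--*, 11--*
[col 3] -1--
Prime implicants: --01, -1--, 0--0, 0-0-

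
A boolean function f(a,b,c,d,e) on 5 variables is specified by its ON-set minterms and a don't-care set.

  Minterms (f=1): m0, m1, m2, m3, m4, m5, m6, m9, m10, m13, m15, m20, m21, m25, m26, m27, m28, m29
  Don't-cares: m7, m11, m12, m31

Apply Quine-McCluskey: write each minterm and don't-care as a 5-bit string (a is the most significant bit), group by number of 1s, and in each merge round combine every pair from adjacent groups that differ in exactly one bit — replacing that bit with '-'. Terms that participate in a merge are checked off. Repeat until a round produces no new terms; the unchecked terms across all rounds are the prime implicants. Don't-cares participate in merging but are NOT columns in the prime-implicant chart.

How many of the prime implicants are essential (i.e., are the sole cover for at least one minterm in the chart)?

Round 0: 00000✓ 00001✓ 00010✓ 00011✓ 00100✓ 00101✓ 00110✓ 00111✓ 01001✓ 01010✓ 01011✓ 01100✓ 01101✓ 01111✓ 10100✓ 10101✓ 11001✓ 11010✓ 11011✓ 11100✓ 11101✓ 11111✓
Round 1: -0100✓ -0101✓ -1001✓ -1010✓ -1011✓ -1100✓ -1101✓ -1111✓ 0-001✓ 0-010✓ 0-011✓ 0-100✓ 0-101✓ 0-111✓ 00-00✓ 00-01✓ 00-10✓ 00-11✓ 000-0✓ 000-1✓ 0000-✓ 0001-✓ 001-0✓ 001-1✓ 0010-✓ 0011-✓ 01-01✓ 01-11✓ 010-1✓ 0101-✓ 011-1✓ 0110-✓ 1-100✓ 1-101✓ 1010-✓ 11-01✓ 11-11✓ 110-1✓ 1101-✓ 111-1✓ 1110-✓
Round 2: --100✓ --101✓ -010-✓ -1-01✓ -1-11✓ -10-1✓ -101- -11-1✓ -110-✓ 0--01✓ 0--11✓ 0-0-1✓ 0-01- 0-1-1✓ 0-10-✓ 00--0✓ 00--1✓ 00-0-✓ 00-1-✓ 000--✓ 001--✓ 01--1✓ 1-10-✓ 11--1✓
Round 3: --10- -1--1 0---1 00---
PIs = {--10-, -1--1, -101-, 0---1, 0-01-, 00---}
Coverage chart:
  m0: 00--- ←essential
  m1: 0---1,00---
  m2: 0-01-,00---
  m3: 0---1,0-01-,00---
  m4: --10-,00---
  m5: --10-,0---1,00---
  m6: 00--- ←essential
  m9: -1--1,0---1
  m10: -101-,0-01-
  m13: --10-,-1--1,0---1
  m15: -1--1,0---1
  m20: --10- ←essential
  m21: --10- ←essential
  m25: -1--1 ←essential
  m26: -101- ←essential
  m27: -1--1,-101-
  m28: --10- ←essential
  m29: --10-,-1--1
Essential: --10-, -1--1, -101-, 00---

4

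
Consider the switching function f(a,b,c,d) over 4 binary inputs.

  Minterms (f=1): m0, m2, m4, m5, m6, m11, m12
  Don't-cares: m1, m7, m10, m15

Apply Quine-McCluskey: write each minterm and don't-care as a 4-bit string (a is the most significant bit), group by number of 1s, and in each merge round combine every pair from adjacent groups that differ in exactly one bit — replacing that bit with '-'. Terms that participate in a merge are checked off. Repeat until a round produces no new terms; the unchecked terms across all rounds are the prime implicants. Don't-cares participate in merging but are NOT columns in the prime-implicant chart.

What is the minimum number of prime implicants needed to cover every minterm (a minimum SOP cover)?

Round 0: 0000✓ 0001✓ 0010✓ 0100✓ 0101✓ 0110✓ 0111✓ 1010✓ 1011✓ 1100✓ 1111✓
Round 1: -010 -100 -111 0-00✓ 0-01✓ 0-10✓ 00-0✓ 000-✓ 01-0✓ 01-1✓ 010-✓ 011-✓ 1-11 101-
Round 2: 0--0 0-0- 01--
PIs = {-010, -100, -111, 0--0, 0-0-, 01--, 1-11, 101-}
Coverage chart:
  m0: 0--0,0-0-
  m2: -010,0--0
  m4: -100,0--0,0-0-,01--
  m5: 0-0-,01--
  m6: 0--0,01--
  m11: 1-11,101-
  m12: -100 ←essential
Essential: -100
Petrick residual → 0--0, 0-0-, 1-11
Min cover (4 terms): bc'd' + a'd' + a'c' + acd

4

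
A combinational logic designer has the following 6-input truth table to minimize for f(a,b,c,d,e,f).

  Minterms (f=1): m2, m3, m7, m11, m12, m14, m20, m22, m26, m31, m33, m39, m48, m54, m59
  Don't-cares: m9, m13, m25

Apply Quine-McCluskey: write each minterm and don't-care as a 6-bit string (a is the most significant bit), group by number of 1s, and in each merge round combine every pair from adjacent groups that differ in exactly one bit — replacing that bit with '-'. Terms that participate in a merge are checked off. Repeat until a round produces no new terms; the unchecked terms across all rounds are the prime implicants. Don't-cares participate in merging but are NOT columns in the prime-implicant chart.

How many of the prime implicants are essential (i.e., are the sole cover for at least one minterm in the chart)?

size-2^0 implicants → 000010(✓)  000011(✓)  000111(✓)  001001(✓)  001011(✓)  001100(✓)  001101(✓)  001110(✓)  010100(✓)  010110(✓)  011001(✓)  011010  011111  100001  100111(✓)  110000  110110(✓)  111011
size-2^1 implicants → -00111  -10110  0-1001  00-011  000-11  00001-  001-01  0010-1  0011-0  00110-  0101-0
Unchecked terms (primes): -00111, -10110, 0-1001, 00-011, 000-11, 00001-, 001-01, 0010-1, 0011-0, 00110-, 0101-0, 011010, 011111, 100001, 110000, 111011
Minterm coverage:
  m2 ⊆ 00001- [E]
  m3 ⊆ 00-011,000-11,00001-
  m7 ⊆ -00111,000-11
  m11 ⊆ 00-011,0010-1
  m12 ⊆ 0011-0,00110-
  m14 ⊆ 0011-0 [E]
  m20 ⊆ 0101-0 [E]
  m22 ⊆ -10110,0101-0
  m26 ⊆ 011010 [E]
  m31 ⊆ 011111 [E]
  m33 ⊆ 100001 [E]
  m39 ⊆ -00111 [E]
  m48 ⊆ 110000 [E]
  m54 ⊆ -10110 [E]
  m59 ⊆ 111011 [E]
E = {-00111, -10110, 00001-, 0011-0, 0101-0, 011010, 011111, 100001, 110000, 111011}

10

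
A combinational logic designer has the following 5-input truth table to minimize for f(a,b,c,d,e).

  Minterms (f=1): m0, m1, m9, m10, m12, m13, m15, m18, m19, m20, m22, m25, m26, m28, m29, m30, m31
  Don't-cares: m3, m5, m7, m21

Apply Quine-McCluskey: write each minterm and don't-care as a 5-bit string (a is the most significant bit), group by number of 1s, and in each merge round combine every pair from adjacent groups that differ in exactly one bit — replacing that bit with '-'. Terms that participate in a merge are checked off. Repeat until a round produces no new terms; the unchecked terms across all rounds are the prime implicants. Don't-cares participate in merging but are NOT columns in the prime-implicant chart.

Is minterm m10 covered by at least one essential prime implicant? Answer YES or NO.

YES

Round 0: 00000✓ 00001✓ 00011✓ 00101✓ 00111✓ 01001✓ 01010✓ 01100✓ 01101✓ 01111✓ 10010✓ 10011✓ 10100✓ 10101✓ 10110✓ 11001✓ 11010✓ 11100✓ 11101✓ 11110✓ 11111✓
Round 1: -0011 -0101✓ -1001✓ -1010 -1100✓ -1101✓ -1111✓ 0-001✓ 0-101✓ 0-111✓ 00-01✓ 00-11✓ 000-1✓ 0000- 001-1✓ 01-01✓ 011-1✓ 0110-✓ 1-010✓ 1-100✓ 1-101✓ 1-110✓ 10-10✓ 1001- 101-0✓ 1010-✓ 11-01✓ 11-10✓ 111-0✓ 111-1✓ 1110-✓ 1111-✓
Round 2: --101 -1-01 -11-1 -110- 0--01 0-1-1 00--1 1--10 1-1-0 1-10- 111--
PIs = {--101, -0011, -1-01, -1010, -11-1, -110-, 0--01, 0-1-1, 00--1, 0000-, 1--10, 1-1-0, 1-10-, 1001-, 111--}
Coverage chart:
  m0: 0000- ←essential
  m1: 0--01,00--1,0000-
  m9: -1-01,0--01
  m10: -1010 ←essential
  m12: -110- ←essential
  m13: --101,-1-01,-11-1,-110-,0--01,0-1-1
  m15: -11-1,0-1-1
  m18: 1--10,1001-
  m19: -0011,1001-
  m20: 1-1-0,1-10-
  m22: 1--10,1-1-0
  m25: -1-01 ←essential
  m26: -1010,1--10
  m28: -110-,1-1-0,1-10-,111--
  m29: --101,-1-01,-11-1,-110-,1-10-,111--
  m30: 1--10,1-1-0,111--
  m31: -11-1,111--
Essential: -1-01, -1010, -110-, 0000-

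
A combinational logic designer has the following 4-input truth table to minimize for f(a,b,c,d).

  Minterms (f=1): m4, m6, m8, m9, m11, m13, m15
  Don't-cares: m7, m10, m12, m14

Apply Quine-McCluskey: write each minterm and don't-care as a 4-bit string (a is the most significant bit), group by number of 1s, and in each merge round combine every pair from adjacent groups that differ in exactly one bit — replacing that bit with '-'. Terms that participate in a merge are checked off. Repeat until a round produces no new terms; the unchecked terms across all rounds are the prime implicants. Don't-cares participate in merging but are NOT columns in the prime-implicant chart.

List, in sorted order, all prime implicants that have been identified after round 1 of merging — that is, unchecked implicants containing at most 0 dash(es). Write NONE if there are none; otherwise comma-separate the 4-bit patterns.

NONE

Round 0: 0100✓ 0110✓ 0111✓ 1000✓ 1001✓ 1010✓ 1011✓ 1100✓ 1101✓ 1110✓ 1111✓
Round 1: -100✓ -110✓ -111✓ 01-0✓ 011-✓ 1-00✓ 1-01✓ 1-10✓ 1-11✓ 10-0✓ 10-1✓ 100-✓ 101-✓ 11-0✓ 11-1✓ 110-✓ 111-✓
Round 2: -1-0 -11- 1--0✓ 1--1✓ 1-0-✓ 1-1-✓ 10--✓ 11--✓
Round 3: 1---
PIs = {-1-0, -11-, 1---}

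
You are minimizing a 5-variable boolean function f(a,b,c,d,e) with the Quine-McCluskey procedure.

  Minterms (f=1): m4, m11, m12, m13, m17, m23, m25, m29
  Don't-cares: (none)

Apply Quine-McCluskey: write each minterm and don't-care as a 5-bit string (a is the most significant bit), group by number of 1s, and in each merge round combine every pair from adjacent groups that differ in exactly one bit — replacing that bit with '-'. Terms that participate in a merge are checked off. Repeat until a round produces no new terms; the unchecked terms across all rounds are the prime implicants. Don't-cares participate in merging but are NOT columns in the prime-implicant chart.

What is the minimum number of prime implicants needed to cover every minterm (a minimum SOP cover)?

[col 0] 00100*, 01011, 01100*, 01101*, 10001*, 10111, 11001*, 11101*
[col 1] -1101, 0-100, 0110-, 1-001, 11-01
Prime implicants: -1101, 0-100, 01011, 0110-, 1-001, 10111, 11-01
PI chart (minterm → PIs covering it):
  4 | 0-100  (sole → essential)
  11 | 01011  (sole → essential)
  12 | 0-100,0110-
  13 | -1101,0110-
  17 | 1-001  (sole → essential)
  23 | 10111  (sole → essential)
  25 | 1-001,11-01
  29 | -1101,11-01
Essential prime implicants: 0-100, 01011, 1-001, 10111
Petrick residual → -1101
Minimum SOP uses 5 PIs: bcd'e + a'cd'e' + a'bc'de + ac'd'e + ab'cde

5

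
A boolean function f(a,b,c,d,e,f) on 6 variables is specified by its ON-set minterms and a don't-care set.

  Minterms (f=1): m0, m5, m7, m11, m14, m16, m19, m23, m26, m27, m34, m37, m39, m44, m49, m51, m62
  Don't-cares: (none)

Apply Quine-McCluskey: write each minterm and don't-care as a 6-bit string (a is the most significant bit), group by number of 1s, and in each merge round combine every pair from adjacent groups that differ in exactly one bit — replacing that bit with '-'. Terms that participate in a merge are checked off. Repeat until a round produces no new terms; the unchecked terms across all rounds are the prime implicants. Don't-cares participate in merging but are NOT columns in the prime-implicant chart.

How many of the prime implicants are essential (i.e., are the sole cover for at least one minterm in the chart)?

[col 0] 000000*, 000101*, 000111*, 001011*, 001110, 010000*, 010011*, 010111*, 011010*, 011011*, 100010, 100101*, 100111*, 101100, 110001*, 110011*, 111110
[col 1] -00101*, -00111*, -10011, 0-0000, 0-0111, 0-1011, 0001-1*, 01-011, 010-11, 01101-, 1001-1*, 1100-1
[col 2] -001-1
Prime implicants: -001-1, -10011, 0-0000, 0-0111, 0-1011, 001110, 01-011, 010-11, 01101-, 100010, 101100, 1100-1, 111110
PI chart (minterm → PIs covering it):
  0 | 0-0000  (sole → essential)
  5 | -001-1  (sole → essential)
  7 | -001-1,0-0111
  11 | 0-1011  (sole → essential)
  14 | 001110  (sole → essential)
  16 | 0-0000  (sole → essential)
  19 | -10011,01-011,010-11
  23 | 0-0111,010-11
  26 | 01101-  (sole → essential)
  27 | 0-1011,01-011,01101-
  34 | 100010  (sole → essential)
  37 | -001-1  (sole → essential)
  39 | -001-1  (sole → essential)
  44 | 101100  (sole → essential)
  49 | 1100-1  (sole → essential)
  51 | -10011,1100-1
  62 | 111110  (sole → essential)
Essential prime implicants: -001-1, 0-0000, 0-1011, 001110, 01101-, 100010, 101100, 1100-1, 111110

9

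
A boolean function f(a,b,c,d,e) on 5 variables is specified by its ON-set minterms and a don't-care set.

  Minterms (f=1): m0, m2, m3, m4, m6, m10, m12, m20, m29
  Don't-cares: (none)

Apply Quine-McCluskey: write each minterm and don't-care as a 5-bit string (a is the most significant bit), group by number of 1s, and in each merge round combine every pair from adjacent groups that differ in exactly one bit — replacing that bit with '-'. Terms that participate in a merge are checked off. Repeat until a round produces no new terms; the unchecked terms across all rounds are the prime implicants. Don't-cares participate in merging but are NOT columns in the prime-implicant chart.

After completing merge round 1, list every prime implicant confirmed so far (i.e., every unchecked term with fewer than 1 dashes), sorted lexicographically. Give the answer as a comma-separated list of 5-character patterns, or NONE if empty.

11101

[col 0] 00000*, 00010*, 00011*, 00100*, 00110*, 01010*, 01100*, 10100*, 11101
[col 1] -0100, 0-010, 0-100, 00-00*, 00-10*, 000-0*, 0001-, 001-0*
[col 2] 00--0
Prime implicants: -0100, 0-010, 0-100, 00--0, 0001-, 11101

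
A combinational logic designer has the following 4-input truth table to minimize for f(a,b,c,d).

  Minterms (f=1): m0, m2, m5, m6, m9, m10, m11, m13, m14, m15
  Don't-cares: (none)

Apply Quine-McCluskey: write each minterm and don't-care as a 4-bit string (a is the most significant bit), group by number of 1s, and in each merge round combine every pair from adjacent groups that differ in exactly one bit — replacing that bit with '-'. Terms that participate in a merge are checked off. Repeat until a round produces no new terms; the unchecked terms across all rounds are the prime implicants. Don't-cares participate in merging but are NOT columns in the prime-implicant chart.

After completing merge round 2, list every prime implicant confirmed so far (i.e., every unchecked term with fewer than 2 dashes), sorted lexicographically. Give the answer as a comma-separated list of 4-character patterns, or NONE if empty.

-101, 00-0

size-2^0 implicants → 0000(✓)  0010(✓)  0101(✓)  0110(✓)  1001(✓)  1010(✓)  1011(✓)  1101(✓)  1110(✓)  1111(✓)
size-2^1 implicants → -010(✓)  -101  -110(✓)  0-10(✓)  00-0  1-01(✓)  1-10(✓)  1-11(✓)  10-1(✓)  101-(✓)  11-1(✓)  111-(✓)
size-2^2 implicants → --10  1--1  1-1-
Unchecked terms (primes): --10, -101, 00-0, 1--1, 1-1-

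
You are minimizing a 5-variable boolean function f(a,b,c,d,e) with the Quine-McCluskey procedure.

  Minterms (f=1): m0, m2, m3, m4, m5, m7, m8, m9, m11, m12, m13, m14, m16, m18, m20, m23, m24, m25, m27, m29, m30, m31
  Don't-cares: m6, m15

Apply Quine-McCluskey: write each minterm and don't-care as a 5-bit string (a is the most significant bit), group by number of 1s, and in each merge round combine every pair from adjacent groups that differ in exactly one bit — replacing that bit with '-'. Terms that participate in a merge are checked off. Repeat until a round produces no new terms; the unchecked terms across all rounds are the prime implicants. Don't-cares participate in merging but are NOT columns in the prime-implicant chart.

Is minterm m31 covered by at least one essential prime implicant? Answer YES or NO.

YES

[col 0] 00000*, 00010*, 00011*, 00100*, 00101*, 00110*, 00111*, 01000*, 01001*, 01011*, 01100*, 01101*, 01110*, 01111*, 10000*, 10010*, 10100*, 10111*, 11000*, 11001*, 11011*, 11101*, 11110*, 11111*
[col 1] -0000*, -0010*, -0100*, -0111*, -1000*, -1001*, -1011*, -1101*, -1110*, -1111*, 0-000*, 0-011*, 0-100*, 0-101*, 0-110*, 0-111*, 00-00*, 00-10*, 00-11*, 000-0*, 0001-*, 001-0*, 001-1*, 0010-*, 0011-*, 01-00*, 01-01*, 01-11*, 010-1*, 0100-*, 011-0*, 011-1*, 0110-*, 0111-*, 1-000*, 1-111*, 10-00*, 100-0*, 11-01*, 11-11*, 110-1*, 1100-*, 111-1*, 1111-*
[col 2] --000, --111, -0-00, -00-0, -1-01*, -1-11*, -10-1*, -100-, -11-1*, -111-, 0--00, 0--11, 0-1-0*, 0-1-1*, 0-10-*, 0-11-*, 00--0, 00-1-, 001--*, 01--1*, 01-0-, 011--*, 11--1*
[col 3] -1--1, 0-1--
Prime implicants: --000, --111, -0-00, -00-0, -1--1, -100-, -111-, 0--00, 0--11, 0-1--, 00--0, 00-1-, 01-0-
PI chart (minterm → PIs covering it):
  0 | --000,-0-00,-00-0,0--00,00--0
  2 | -00-0,00--0,00-1-
  3 | 0--11,00-1-
  4 | -0-00,0--00,0-1--,00--0
  5 | 0-1--  (sole → essential)
  7 | --111,0--11,0-1--,00-1-
  8 | --000,-100-,0--00,01-0-
  9 | -1--1,-100-,01-0-
  11 | -1--1,0--11
  12 | 0--00,0-1--,01-0-
  13 | -1--1,0-1--,01-0-
  14 | -111-,0-1--
  16 | --000,-0-00,-00-0
  18 | -00-0  (sole → essential)
  20 | -0-00  (sole → essential)
  23 | --111  (sole → essential)
  24 | --000,-100-
  25 | -1--1,-100-
  27 | -1--1  (sole → essential)
  29 | -1--1  (sole → essential)
  30 | -111-  (sole → essential)
  31 | --111,-1--1,-111-
Essential prime implicants: --111, -0-00, -00-0, -1--1, -111-, 0-1--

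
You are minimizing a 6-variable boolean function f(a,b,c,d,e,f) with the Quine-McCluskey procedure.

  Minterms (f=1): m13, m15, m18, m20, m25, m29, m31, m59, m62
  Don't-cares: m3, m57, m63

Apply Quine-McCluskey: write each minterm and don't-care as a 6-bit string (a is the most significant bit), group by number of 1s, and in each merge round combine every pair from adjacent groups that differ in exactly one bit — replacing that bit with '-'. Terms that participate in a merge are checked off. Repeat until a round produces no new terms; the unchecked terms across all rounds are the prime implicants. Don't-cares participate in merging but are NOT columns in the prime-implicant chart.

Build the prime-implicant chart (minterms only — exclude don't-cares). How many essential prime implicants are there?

4

[col 0] 000011, 001101*, 001111*, 010010, 010100, 011001*, 011101*, 011111*, 111001*, 111011*, 111110*, 111111*
[col 1] -11001, -11111, 0-1101*, 0-1111*, 0011-1*, 011-01, 0111-1*, 111-11, 1110-1, 11111-
[col 2] 0-11-1
Prime implicants: -11001, -11111, 0-11-1, 000011, 010010, 010100, 011-01, 111-11, 1110-1, 11111-
PI chart (minterm → PIs covering it):
  13 | 0-11-1  (sole → essential)
  15 | 0-11-1  (sole → essential)
  18 | 010010  (sole → essential)
  20 | 010100  (sole → essential)
  25 | -11001,011-01
  29 | 0-11-1,011-01
  31 | -11111,0-11-1
  59 | 111-11,1110-1
  62 | 11111-  (sole → essential)
Essential prime implicants: 0-11-1, 010010, 010100, 11111-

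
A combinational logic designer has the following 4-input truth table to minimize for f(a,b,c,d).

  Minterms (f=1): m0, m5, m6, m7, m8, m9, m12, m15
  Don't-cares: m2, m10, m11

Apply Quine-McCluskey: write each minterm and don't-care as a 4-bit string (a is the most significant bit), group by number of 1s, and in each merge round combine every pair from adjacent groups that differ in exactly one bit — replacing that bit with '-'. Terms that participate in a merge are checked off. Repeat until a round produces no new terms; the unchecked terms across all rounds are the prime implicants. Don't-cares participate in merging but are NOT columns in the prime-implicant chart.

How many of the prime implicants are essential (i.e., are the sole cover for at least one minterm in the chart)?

Round 0: 0000✓ 0010✓ 0101✓ 0110✓ 0111✓ 1000✓ 1001✓ 1010✓ 1011✓ 1100✓ 1111✓
Round 1: -000✓ -010✓ -111 0-10 00-0✓ 01-1 011- 1-00 1-11 10-0✓ 10-1✓ 100-✓ 101-✓
Round 2: -0-0 10--
PIs = {-0-0, -111, 0-10, 01-1, 011-, 1-00, 1-11, 10--}
Coverage chart:
  m0: -0-0 ←essential
  m5: 01-1 ←essential
  m6: 0-10,011-
  m7: -111,01-1,011-
  m8: -0-0,1-00,10--
  m9: 10-- ←essential
  m12: 1-00 ←essential
  m15: -111,1-11
Essential: -0-0, 01-1, 1-00, 10--

4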